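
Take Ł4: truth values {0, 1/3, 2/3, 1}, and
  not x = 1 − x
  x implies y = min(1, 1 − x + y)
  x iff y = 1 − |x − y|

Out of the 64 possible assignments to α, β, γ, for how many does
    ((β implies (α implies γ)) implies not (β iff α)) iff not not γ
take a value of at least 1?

12

value 1: 12 assignments (counts)
value 2/3: 28 assignments
value 1/3: 13 assignments
value 0: 11 assignments
So 12 of the 64 assignments meet the threshold.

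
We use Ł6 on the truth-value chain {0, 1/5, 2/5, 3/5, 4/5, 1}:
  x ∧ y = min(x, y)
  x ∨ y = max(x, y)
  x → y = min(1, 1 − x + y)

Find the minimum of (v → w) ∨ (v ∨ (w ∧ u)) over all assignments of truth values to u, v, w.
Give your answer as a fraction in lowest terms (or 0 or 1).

3/5

Take u = 0, v = 2/5, w = 0:
v → w = 2/5 → 0 = 3/5
w ∧ u = 0 ∧ 0 = 0
v ∨ (w ∧ u) = 2/5 ∨ 0 = 2/5
(v → w) ∨ (v ∨ (w ∧ u)) = 3/5 ∨ 2/5 = 3/5
No assignment yields a value below 3/5, so this is the minimum.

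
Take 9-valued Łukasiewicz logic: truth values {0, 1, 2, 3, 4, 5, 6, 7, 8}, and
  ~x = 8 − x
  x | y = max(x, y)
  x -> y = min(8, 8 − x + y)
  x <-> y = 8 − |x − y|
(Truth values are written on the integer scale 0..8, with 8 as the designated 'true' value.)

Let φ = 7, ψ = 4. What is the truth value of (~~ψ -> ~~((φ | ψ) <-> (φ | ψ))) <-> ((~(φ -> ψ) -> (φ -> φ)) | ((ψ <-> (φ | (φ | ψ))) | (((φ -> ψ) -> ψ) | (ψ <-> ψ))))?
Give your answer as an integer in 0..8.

8

~ψ = ~4 = 4
~~ψ = ~4 = 4
φ | ψ = 7 | 4 = 7
φ | ψ = 7 | 4 = 7
(φ | ψ) <-> (φ | ψ) = 7 <-> 7 = 8
~((φ | ψ) <-> (φ | ψ)) = ~8 = 0
~~((φ | ψ) <-> (φ | ψ)) = ~0 = 8
~~ψ -> ~~((φ | ψ) <-> (φ | ψ)) = 4 -> 8 = 8
φ -> ψ = 7 -> 4 = 5
~(φ -> ψ) = ~5 = 3
φ -> φ = 7 -> 7 = 8
~(φ -> ψ) -> (φ -> φ) = 3 -> 8 = 8
φ | ψ = 7 | 4 = 7
φ | (φ | ψ) = 7 | 7 = 7
ψ <-> (φ | (φ | ψ)) = 4 <-> 7 = 5
φ -> ψ = 7 -> 4 = 5
(φ -> ψ) -> ψ = 5 -> 4 = 7
ψ <-> ψ = 4 <-> 4 = 8
((φ -> ψ) -> ψ) | (ψ <-> ψ) = 7 | 8 = 8
(ψ <-> (φ | (φ | ψ))) | (((φ -> ψ) -> ψ) | (ψ <-> ψ)) = 5 | 8 = 8
(~(φ -> ψ) -> (φ -> φ)) | ((ψ <-> (φ | (φ | ψ))) | (((φ -> ψ) -> ψ) | (ψ <-> ψ))) = 8 | 8 = 8
(~~ψ -> ~~((φ | ψ) <-> (φ | ψ))) <-> ((~(φ -> ψ) -> (φ -> φ)) | ((ψ <-> (φ | (φ | ψ))) | (((φ -> ψ) -> ψ) | (ψ <-> ψ)))) = 8 <-> 8 = 8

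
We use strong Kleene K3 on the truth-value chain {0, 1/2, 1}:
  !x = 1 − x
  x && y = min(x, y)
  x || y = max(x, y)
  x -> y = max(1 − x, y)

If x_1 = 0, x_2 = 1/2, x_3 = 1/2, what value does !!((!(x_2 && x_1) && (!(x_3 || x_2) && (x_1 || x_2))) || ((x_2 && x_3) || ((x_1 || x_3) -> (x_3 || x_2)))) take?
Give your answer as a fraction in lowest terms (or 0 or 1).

1/2

x_2 && x_1 = 1/2 && 0 = 0
!(x_2 && x_1) = !0 = 1
x_3 || x_2 = 1/2 || 1/2 = 1/2
!(x_3 || x_2) = !1/2 = 1/2
x_1 || x_2 = 0 || 1/2 = 1/2
!(x_3 || x_2) && (x_1 || x_2) = 1/2 && 1/2 = 1/2
!(x_2 && x_1) && (!(x_3 || x_2) && (x_1 || x_2)) = 1 && 1/2 = 1/2
x_2 && x_3 = 1/2 && 1/2 = 1/2
x_1 || x_3 = 0 || 1/2 = 1/2
x_3 || x_2 = 1/2 || 1/2 = 1/2
(x_1 || x_3) -> (x_3 || x_2) = 1/2 -> 1/2 = 1/2
(x_2 && x_3) || ((x_1 || x_3) -> (x_3 || x_2)) = 1/2 || 1/2 = 1/2
(!(x_2 && x_1) && (!(x_3 || x_2) && (x_1 || x_2))) || ((x_2 && x_3) || ((x_1 || x_3) -> (x_3 || x_2))) = 1/2 || 1/2 = 1/2
!((!(x_2 && x_1) && (!(x_3 || x_2) && (x_1 || x_2))) || ((x_2 && x_3) || ((x_1 || x_3) -> (x_3 || x_2)))) = !1/2 = 1/2
!!((!(x_2 && x_1) && (!(x_3 || x_2) && (x_1 || x_2))) || ((x_2 && x_3) || ((x_1 || x_3) -> (x_3 || x_2)))) = !1/2 = 1/2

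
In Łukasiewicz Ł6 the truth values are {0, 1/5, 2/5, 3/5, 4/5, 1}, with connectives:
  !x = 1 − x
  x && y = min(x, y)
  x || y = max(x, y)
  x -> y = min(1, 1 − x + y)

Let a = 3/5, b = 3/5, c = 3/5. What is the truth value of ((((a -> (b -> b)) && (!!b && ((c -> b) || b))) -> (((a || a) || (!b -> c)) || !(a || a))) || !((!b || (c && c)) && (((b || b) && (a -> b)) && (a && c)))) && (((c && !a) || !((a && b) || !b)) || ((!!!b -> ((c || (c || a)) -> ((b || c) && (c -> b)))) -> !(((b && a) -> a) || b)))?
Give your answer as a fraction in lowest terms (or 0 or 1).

2/5

b -> b = 3/5 -> 3/5 = 1
a -> (b -> b) = 3/5 -> 1 = 1
!b = !3/5 = 2/5
!!b = !2/5 = 3/5
c -> b = 3/5 -> 3/5 = 1
(c -> b) || b = 1 || 3/5 = 1
!!b && ((c -> b) || b) = 3/5 && 1 = 3/5
(a -> (b -> b)) && (!!b && ((c -> b) || b)) = 1 && 3/5 = 3/5
a || a = 3/5 || 3/5 = 3/5
!b = !3/5 = 2/5
!b -> c = 2/5 -> 3/5 = 1
(a || a) || (!b -> c) = 3/5 || 1 = 1
a || a = 3/5 || 3/5 = 3/5
!(a || a) = !3/5 = 2/5
((a || a) || (!b -> c)) || !(a || a) = 1 || 2/5 = 1
((a -> (b -> b)) && (!!b && ((c -> b) || b))) -> (((a || a) || (!b -> c)) || !(a || a)) = 3/5 -> 1 = 1
!b = !3/5 = 2/5
c && c = 3/5 && 3/5 = 3/5
!b || (c && c) = 2/5 || 3/5 = 3/5
b || b = 3/5 || 3/5 = 3/5
a -> b = 3/5 -> 3/5 = 1
(b || b) && (a -> b) = 3/5 && 1 = 3/5
a && c = 3/5 && 3/5 = 3/5
((b || b) && (a -> b)) && (a && c) = 3/5 && 3/5 = 3/5
(!b || (c && c)) && (((b || b) && (a -> b)) && (a && c)) = 3/5 && 3/5 = 3/5
!((!b || (c && c)) && (((b || b) && (a -> b)) && (a && c))) = !3/5 = 2/5
(((a -> (b -> b)) && (!!b && ((c -> b) || b))) -> (((a || a) || (!b -> c)) || !(a || a))) || !((!b || (c && c)) && (((b || b) && (a -> b)) && (a && c))) = 1 || 2/5 = 1
!a = !3/5 = 2/5
c && !a = 3/5 && 2/5 = 2/5
a && b = 3/5 && 3/5 = 3/5
!b = !3/5 = 2/5
(a && b) || !b = 3/5 || 2/5 = 3/5
!((a && b) || !b) = !3/5 = 2/5
(c && !a) || !((a && b) || !b) = 2/5 || 2/5 = 2/5
!b = !3/5 = 2/5
!!b = !2/5 = 3/5
!!!b = !3/5 = 2/5
c || a = 3/5 || 3/5 = 3/5
c || (c || a) = 3/5 || 3/5 = 3/5
b || c = 3/5 || 3/5 = 3/5
c -> b = 3/5 -> 3/5 = 1
(b || c) && (c -> b) = 3/5 && 1 = 3/5
(c || (c || a)) -> ((b || c) && (c -> b)) = 3/5 -> 3/5 = 1
!!!b -> ((c || (c || a)) -> ((b || c) && (c -> b))) = 2/5 -> 1 = 1
b && a = 3/5 && 3/5 = 3/5
(b && a) -> a = 3/5 -> 3/5 = 1
((b && a) -> a) || b = 1 || 3/5 = 1
!(((b && a) -> a) || b) = !1 = 0
(!!!b -> ((c || (c || a)) -> ((b || c) && (c -> b)))) -> !(((b && a) -> a) || b) = 1 -> 0 = 0
((c && !a) || !((a && b) || !b)) || ((!!!b -> ((c || (c || a)) -> ((b || c) && (c -> b)))) -> !(((b && a) -> a) || b)) = 2/5 || 0 = 2/5
((((a -> (b -> b)) && (!!b && ((c -> b) || b))) -> (((a || a) || (!b -> c)) || !(a || a))) || !((!b || (c && c)) && (((b || b) && (a -> b)) && (a && c)))) && (((c && !a) || !((a && b) || !b)) || ((!!!b -> ((c || (c || a)) -> ((b || c) && (c -> b)))) -> !(((b && a) -> a) || b))) = 1 && 2/5 = 2/5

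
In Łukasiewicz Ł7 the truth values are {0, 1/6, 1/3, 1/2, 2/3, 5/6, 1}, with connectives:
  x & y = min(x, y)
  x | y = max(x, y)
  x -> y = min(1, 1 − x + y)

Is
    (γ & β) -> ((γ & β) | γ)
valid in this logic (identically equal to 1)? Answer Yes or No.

At β = 0, γ = 5/6, for instance:
γ & β = 5/6 & 0 = 0
(γ & β) | γ = 0 | 5/6 = 5/6
(γ & β) -> ((γ & β) | γ) = 0 -> 5/6 = 1
and checking the remaining 48 assignments likewise gives ≥ 1 in every case.

Yes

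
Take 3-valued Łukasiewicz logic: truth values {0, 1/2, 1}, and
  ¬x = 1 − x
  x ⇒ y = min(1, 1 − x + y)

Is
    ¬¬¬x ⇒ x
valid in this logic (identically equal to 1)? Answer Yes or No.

Counterexample: take x = 0.
¬x = ¬0 = 1
¬¬x = ¬1 = 0
¬¬¬x = ¬0 = 1
¬¬¬x ⇒ x = 1 ⇒ 0 = 0
This gives 0 ≠ 1.

No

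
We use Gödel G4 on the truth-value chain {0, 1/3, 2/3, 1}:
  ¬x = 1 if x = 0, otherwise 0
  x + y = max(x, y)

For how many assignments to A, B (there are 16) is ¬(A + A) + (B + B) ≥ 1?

7

A = 0, B = 0 ↦ 1  ≥
A = 0, B = 1/3 ↦ 1  ≥
A = 0, B = 2/3 ↦ 1  ≥
A = 0, B = 1 ↦ 1  ≥
A = 1/3, B = 0 ↦ 0  <
A = 1/3, B = 1/3 ↦ 1/3  <
A = 1/3, B = 2/3 ↦ 2/3  <
A = 1/3, B = 1 ↦ 1  ≥
A = 2/3, B = 0 ↦ 0  <
A = 2/3, B = 1/3 ↦ 1/3  <
A = 2/3, B = 2/3 ↦ 2/3  <
A = 2/3, B = 1 ↦ 1  ≥
A = 1, B = 0 ↦ 0  <
A = 1, B = 1/3 ↦ 1/3  <
A = 1, B = 2/3 ↦ 2/3  <
A = 1, B = 1 ↦ 1  ≥
So 7 of the 16 assignments meet the threshold.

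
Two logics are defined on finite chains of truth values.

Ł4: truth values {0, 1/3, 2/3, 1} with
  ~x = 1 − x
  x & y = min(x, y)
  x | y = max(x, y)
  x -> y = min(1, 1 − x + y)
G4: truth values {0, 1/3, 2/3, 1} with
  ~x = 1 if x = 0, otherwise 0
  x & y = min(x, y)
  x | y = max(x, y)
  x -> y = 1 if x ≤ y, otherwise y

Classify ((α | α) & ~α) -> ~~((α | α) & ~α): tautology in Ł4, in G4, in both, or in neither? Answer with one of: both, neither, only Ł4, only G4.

both

In Ł4: every assignment gives 1 — tautology.
In G4: every assignment gives 1 — tautology.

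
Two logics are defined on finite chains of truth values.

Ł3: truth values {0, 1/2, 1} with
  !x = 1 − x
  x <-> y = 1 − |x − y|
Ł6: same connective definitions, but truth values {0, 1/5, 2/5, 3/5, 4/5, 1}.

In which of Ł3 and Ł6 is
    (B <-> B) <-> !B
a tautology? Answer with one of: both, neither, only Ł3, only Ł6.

In Ł3: at B = 1/2 the value is 1/2 — not a tautology.
In Ł6: at B = 1/5 the value is 4/5 — not a tautology.

neither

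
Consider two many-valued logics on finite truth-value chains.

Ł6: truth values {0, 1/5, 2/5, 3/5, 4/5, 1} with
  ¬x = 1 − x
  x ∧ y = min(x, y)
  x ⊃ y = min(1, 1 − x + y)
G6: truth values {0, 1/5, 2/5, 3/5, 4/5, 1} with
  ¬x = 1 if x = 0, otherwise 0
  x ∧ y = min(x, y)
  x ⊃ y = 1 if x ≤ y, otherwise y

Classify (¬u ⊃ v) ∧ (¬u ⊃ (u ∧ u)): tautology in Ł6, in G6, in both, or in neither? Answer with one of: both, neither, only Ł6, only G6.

neither

In Ł6: at u = 0, v = 0 the value is 0 — not a tautology.
In G6: at u = 0, v = 0 the value is 0 — not a tautology.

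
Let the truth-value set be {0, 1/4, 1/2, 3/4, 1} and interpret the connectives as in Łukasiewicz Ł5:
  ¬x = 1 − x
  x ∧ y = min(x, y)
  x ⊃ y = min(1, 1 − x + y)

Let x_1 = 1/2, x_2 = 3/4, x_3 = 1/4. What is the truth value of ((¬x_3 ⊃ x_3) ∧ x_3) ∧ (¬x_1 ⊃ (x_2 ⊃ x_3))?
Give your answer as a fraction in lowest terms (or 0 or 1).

1/4

¬x_3 = ¬1/4 = 3/4
¬x_3 ⊃ x_3 = 3/4 ⊃ 1/4 = 1/2
(¬x_3 ⊃ x_3) ∧ x_3 = 1/2 ∧ 1/4 = 1/4
¬x_1 = ¬1/2 = 1/2
x_2 ⊃ x_3 = 3/4 ⊃ 1/4 = 1/2
¬x_1 ⊃ (x_2 ⊃ x_3) = 1/2 ⊃ 1/2 = 1
((¬x_3 ⊃ x_3) ∧ x_3) ∧ (¬x_1 ⊃ (x_2 ⊃ x_3)) = 1/4 ∧ 1 = 1/4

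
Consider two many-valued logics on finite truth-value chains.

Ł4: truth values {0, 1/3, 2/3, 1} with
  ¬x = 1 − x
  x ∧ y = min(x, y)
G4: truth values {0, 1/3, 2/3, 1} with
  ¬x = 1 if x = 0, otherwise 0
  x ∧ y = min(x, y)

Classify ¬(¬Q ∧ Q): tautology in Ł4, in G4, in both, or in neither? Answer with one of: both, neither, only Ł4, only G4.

only G4

In Ł4: at Q = 1/3 the value is 2/3 — not a tautology.
In G4: every assignment gives 1 — tautology.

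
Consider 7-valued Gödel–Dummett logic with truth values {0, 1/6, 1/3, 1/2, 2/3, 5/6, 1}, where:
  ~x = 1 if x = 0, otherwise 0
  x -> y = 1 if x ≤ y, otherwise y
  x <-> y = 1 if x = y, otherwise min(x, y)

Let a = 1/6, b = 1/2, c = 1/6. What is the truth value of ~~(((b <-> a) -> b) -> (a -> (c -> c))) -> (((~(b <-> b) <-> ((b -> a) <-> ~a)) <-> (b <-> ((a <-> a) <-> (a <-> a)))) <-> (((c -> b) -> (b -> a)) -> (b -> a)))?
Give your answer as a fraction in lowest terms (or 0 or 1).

1/2

b <-> a = 1/2 <-> 1/6 = 1/6
(b <-> a) -> b = 1/6 -> 1/2 = 1
c -> c = 1/6 -> 1/6 = 1
a -> (c -> c) = 1/6 -> 1 = 1
((b <-> a) -> b) -> (a -> (c -> c)) = 1 -> 1 = 1
~(((b <-> a) -> b) -> (a -> (c -> c))) = ~1 = 0
~~(((b <-> a) -> b) -> (a -> (c -> c))) = ~0 = 1
b <-> b = 1/2 <-> 1/2 = 1
~(b <-> b) = ~1 = 0
b -> a = 1/2 -> 1/6 = 1/6
~a = ~1/6 = 0
(b -> a) <-> ~a = 1/6 <-> 0 = 0
~(b <-> b) <-> ((b -> a) <-> ~a) = 0 <-> 0 = 1
a <-> a = 1/6 <-> 1/6 = 1
a <-> a = 1/6 <-> 1/6 = 1
(a <-> a) <-> (a <-> a) = 1 <-> 1 = 1
b <-> ((a <-> a) <-> (a <-> a)) = 1/2 <-> 1 = 1/2
(~(b <-> b) <-> ((b -> a) <-> ~a)) <-> (b <-> ((a <-> a) <-> (a <-> a))) = 1 <-> 1/2 = 1/2
c -> b = 1/6 -> 1/2 = 1
b -> a = 1/2 -> 1/6 = 1/6
(c -> b) -> (b -> a) = 1 -> 1/6 = 1/6
b -> a = 1/2 -> 1/6 = 1/6
((c -> b) -> (b -> a)) -> (b -> a) = 1/6 -> 1/6 = 1
((~(b <-> b) <-> ((b -> a) <-> ~a)) <-> (b <-> ((a <-> a) <-> (a <-> a)))) <-> (((c -> b) -> (b -> a)) -> (b -> a)) = 1/2 <-> 1 = 1/2
~~(((b <-> a) -> b) -> (a -> (c -> c))) -> (((~(b <-> b) <-> ((b -> a) <-> ~a)) <-> (b <-> ((a <-> a) <-> (a <-> a)))) <-> (((c -> b) -> (b -> a)) -> (b -> a))) = 1 -> 1/2 = 1/2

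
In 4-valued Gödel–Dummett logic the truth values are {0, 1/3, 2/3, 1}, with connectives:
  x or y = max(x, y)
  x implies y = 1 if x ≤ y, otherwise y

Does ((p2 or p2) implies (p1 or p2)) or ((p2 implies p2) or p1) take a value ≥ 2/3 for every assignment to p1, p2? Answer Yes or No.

Yes

p1 = 0, p2 = 0 ↦ 1
p1 = 0, p2 = 1/3 ↦ 1
p1 = 0, p2 = 2/3 ↦ 1
p1 = 0, p2 = 1 ↦ 1
p1 = 1/3, p2 = 0 ↦ 1
p1 = 1/3, p2 = 1/3 ↦ 1
p1 = 1/3, p2 = 2/3 ↦ 1
p1 = 1/3, p2 = 1 ↦ 1
p1 = 2/3, p2 = 0 ↦ 1
p1 = 2/3, p2 = 1/3 ↦ 1
p1 = 2/3, p2 = 2/3 ↦ 1
p1 = 2/3, p2 = 1 ↦ 1
p1 = 1, p2 = 0 ↦ 1
p1 = 1, p2 = 1/3 ↦ 1
p1 = 1, p2 = 2/3 ↦ 1
p1 = 1, p2 = 1 ↦ 1
Every assignment gives a value ≥ 2/3.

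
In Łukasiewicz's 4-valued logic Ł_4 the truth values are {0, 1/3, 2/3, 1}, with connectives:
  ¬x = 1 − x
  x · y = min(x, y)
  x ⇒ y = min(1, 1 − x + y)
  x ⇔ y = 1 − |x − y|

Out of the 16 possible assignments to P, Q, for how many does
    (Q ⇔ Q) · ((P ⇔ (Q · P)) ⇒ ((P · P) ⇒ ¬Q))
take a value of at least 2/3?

P = 0, Q = 0 ↦ 1  ≥
P = 0, Q = 1/3 ↦ 1  ≥
P = 0, Q = 2/3 ↦ 1  ≥
P = 0, Q = 1 ↦ 1  ≥
P = 1/3, Q = 0 ↦ 1  ≥
P = 1/3, Q = 1/3 ↦ 1  ≥
P = 1/3, Q = 2/3 ↦ 1  ≥
P = 1/3, Q = 1 ↦ 2/3  ≥
P = 2/3, Q = 0 ↦ 1  ≥
P = 2/3, Q = 1/3 ↦ 1  ≥
P = 2/3, Q = 2/3 ↦ 2/3  ≥
P = 2/3, Q = 1 ↦ 1/3  <
P = 1, Q = 0 ↦ 1  ≥
P = 1, Q = 1/3 ↦ 1  ≥
P = 1, Q = 2/3 ↦ 2/3  ≥
P = 1, Q = 1 ↦ 0  <
So 14 of the 16 assignments meet the threshold.

14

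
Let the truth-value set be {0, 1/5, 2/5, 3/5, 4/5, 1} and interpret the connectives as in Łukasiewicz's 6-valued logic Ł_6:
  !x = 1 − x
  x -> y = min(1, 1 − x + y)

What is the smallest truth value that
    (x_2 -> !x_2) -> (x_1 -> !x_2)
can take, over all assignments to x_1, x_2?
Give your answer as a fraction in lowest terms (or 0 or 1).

Take x_1 = 1, x_2 = 2/5:
!x_2 = !2/5 = 3/5
x_2 -> !x_2 = 2/5 -> 3/5 = 1
!x_2 = !2/5 = 3/5
x_1 -> !x_2 = 1 -> 3/5 = 3/5
(x_2 -> !x_2) -> (x_1 -> !x_2) = 1 -> 3/5 = 3/5
No assignment yields a value below 3/5, so this is the minimum.

3/5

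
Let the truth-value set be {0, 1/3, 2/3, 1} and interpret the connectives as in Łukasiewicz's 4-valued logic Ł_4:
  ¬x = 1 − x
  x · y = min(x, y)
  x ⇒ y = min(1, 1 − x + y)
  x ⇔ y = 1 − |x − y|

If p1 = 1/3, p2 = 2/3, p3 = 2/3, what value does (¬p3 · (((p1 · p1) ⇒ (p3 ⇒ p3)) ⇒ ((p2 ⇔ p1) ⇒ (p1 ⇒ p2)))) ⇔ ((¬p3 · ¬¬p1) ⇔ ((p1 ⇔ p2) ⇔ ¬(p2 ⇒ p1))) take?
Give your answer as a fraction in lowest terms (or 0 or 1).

¬p3 = ¬2/3 = 1/3
p1 · p1 = 1/3 · 1/3 = 1/3
p3 ⇒ p3 = 2/3 ⇒ 2/3 = 1
(p1 · p1) ⇒ (p3 ⇒ p3) = 1/3 ⇒ 1 = 1
p2 ⇔ p1 = 2/3 ⇔ 1/3 = 2/3
p1 ⇒ p2 = 1/3 ⇒ 2/3 = 1
(p2 ⇔ p1) ⇒ (p1 ⇒ p2) = 2/3 ⇒ 1 = 1
((p1 · p1) ⇒ (p3 ⇒ p3)) ⇒ ((p2 ⇔ p1) ⇒ (p1 ⇒ p2)) = 1 ⇒ 1 = 1
¬p3 · (((p1 · p1) ⇒ (p3 ⇒ p3)) ⇒ ((p2 ⇔ p1) ⇒ (p1 ⇒ p2))) = 1/3 · 1 = 1/3
¬p3 = ¬2/3 = 1/3
¬p1 = ¬1/3 = 2/3
¬¬p1 = ¬2/3 = 1/3
¬p3 · ¬¬p1 = 1/3 · 1/3 = 1/3
p1 ⇔ p2 = 1/3 ⇔ 2/3 = 2/3
p2 ⇒ p1 = 2/3 ⇒ 1/3 = 2/3
¬(p2 ⇒ p1) = ¬2/3 = 1/3
(p1 ⇔ p2) ⇔ ¬(p2 ⇒ p1) = 2/3 ⇔ 1/3 = 2/3
(¬p3 · ¬¬p1) ⇔ ((p1 ⇔ p2) ⇔ ¬(p2 ⇒ p1)) = 1/3 ⇔ 2/3 = 2/3
(¬p3 · (((p1 · p1) ⇒ (p3 ⇒ p3)) ⇒ ((p2 ⇔ p1) ⇒ (p1 ⇒ p2)))) ⇔ ((¬p3 · ¬¬p1) ⇔ ((p1 ⇔ p2) ⇔ ¬(p2 ⇒ p1))) = 1/3 ⇔ 2/3 = 2/3

2/3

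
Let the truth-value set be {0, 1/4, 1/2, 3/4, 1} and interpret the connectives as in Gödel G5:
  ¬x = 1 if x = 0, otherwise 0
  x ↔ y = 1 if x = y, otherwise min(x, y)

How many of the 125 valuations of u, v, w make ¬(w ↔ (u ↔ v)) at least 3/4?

49

value 1: 49 assignments (counts)
value 0: 76 assignments
So 49 of the 125 assignments meet the threshold.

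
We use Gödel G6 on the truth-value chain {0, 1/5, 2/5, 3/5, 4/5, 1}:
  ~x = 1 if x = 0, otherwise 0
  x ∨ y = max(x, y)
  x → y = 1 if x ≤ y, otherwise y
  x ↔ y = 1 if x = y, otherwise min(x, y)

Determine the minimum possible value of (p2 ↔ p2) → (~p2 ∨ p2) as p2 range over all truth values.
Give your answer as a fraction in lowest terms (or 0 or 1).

Take p2 = 1/5:
p2 ↔ p2 = 1/5 ↔ 1/5 = 1
~p2 = ~1/5 = 0
~p2 ∨ p2 = 0 ∨ 1/5 = 1/5
(p2 ↔ p2) → (~p2 ∨ p2) = 1 → 1/5 = 1/5
No assignment yields a value below 1/5, so this is the minimum.

1/5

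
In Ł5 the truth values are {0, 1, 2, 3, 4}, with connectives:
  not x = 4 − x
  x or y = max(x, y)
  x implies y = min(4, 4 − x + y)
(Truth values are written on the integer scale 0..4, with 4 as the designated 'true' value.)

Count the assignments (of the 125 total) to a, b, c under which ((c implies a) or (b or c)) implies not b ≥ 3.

56

value 4: 32 assignments (counts)
value 3: 24 assignments (counts)
value 2: 25 assignments
value 1: 19 assignments
value 0: 25 assignments
So 56 of the 125 assignments meet the threshold.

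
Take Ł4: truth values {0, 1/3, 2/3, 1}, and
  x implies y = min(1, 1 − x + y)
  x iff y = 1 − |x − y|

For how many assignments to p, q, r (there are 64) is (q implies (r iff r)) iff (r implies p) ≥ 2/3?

value 1: 40 assignments (counts)
value 2/3: 12 assignments (counts)
value 1/3: 8 assignments
value 0: 4 assignments
So 52 of the 64 assignments meet the threshold.

52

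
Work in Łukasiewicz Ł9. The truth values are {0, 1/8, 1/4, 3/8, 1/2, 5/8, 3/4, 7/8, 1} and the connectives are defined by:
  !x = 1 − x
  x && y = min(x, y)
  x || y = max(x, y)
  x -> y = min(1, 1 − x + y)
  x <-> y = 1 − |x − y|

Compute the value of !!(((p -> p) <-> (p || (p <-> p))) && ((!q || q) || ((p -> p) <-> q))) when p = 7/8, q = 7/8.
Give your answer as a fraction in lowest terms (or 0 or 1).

7/8

p -> p = 7/8 -> 7/8 = 1
p <-> p = 7/8 <-> 7/8 = 1
p || (p <-> p) = 7/8 || 1 = 1
(p -> p) <-> (p || (p <-> p)) = 1 <-> 1 = 1
!q = !7/8 = 1/8
!q || q = 1/8 || 7/8 = 7/8
p -> p = 7/8 -> 7/8 = 1
(p -> p) <-> q = 1 <-> 7/8 = 7/8
(!q || q) || ((p -> p) <-> q) = 7/8 || 7/8 = 7/8
((p -> p) <-> (p || (p <-> p))) && ((!q || q) || ((p -> p) <-> q)) = 1 && 7/8 = 7/8
!(((p -> p) <-> (p || (p <-> p))) && ((!q || q) || ((p -> p) <-> q))) = !7/8 = 1/8
!!(((p -> p) <-> (p || (p <-> p))) && ((!q || q) || ((p -> p) <-> q))) = !1/8 = 7/8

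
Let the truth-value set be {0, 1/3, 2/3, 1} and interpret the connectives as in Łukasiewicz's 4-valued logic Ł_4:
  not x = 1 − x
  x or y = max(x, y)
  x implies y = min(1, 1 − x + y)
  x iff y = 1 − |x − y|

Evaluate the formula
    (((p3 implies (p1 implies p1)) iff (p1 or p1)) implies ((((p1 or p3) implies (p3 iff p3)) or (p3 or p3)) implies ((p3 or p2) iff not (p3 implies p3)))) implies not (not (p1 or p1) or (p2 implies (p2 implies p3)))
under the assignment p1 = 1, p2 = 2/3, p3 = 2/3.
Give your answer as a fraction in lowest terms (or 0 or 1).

p1 implies p1 = 1 implies 1 = 1
p3 implies (p1 implies p1) = 2/3 implies 1 = 1
p1 or p1 = 1 or 1 = 1
(p3 implies (p1 implies p1)) iff (p1 or p1) = 1 iff 1 = 1
p1 or p3 = 1 or 2/3 = 1
p3 iff p3 = 2/3 iff 2/3 = 1
(p1 or p3) implies (p3 iff p3) = 1 implies 1 = 1
p3 or p3 = 2/3 or 2/3 = 2/3
((p1 or p3) implies (p3 iff p3)) or (p3 or p3) = 1 or 2/3 = 1
p3 or p2 = 2/3 or 2/3 = 2/3
p3 implies p3 = 2/3 implies 2/3 = 1
not (p3 implies p3) = not 1 = 0
(p3 or p2) iff not (p3 implies p3) = 2/3 iff 0 = 1/3
(((p1 or p3) implies (p3 iff p3)) or (p3 or p3)) implies ((p3 or p2) iff not (p3 implies p3)) = 1 implies 1/3 = 1/3
((p3 implies (p1 implies p1)) iff (p1 or p1)) implies ((((p1 or p3) implies (p3 iff p3)) or (p3 or p3)) implies ((p3 or p2) iff not (p3 implies p3))) = 1 implies 1/3 = 1/3
p1 or p1 = 1 or 1 = 1
not (p1 or p1) = not 1 = 0
p2 implies p3 = 2/3 implies 2/3 = 1
p2 implies (p2 implies p3) = 2/3 implies 1 = 1
not (p1 or p1) or (p2 implies (p2 implies p3)) = 0 or 1 = 1
not (not (p1 or p1) or (p2 implies (p2 implies p3))) = not 1 = 0
(((p3 implies (p1 implies p1)) iff (p1 or p1)) implies ((((p1 or p3) implies (p3 iff p3)) or (p3 or p3)) implies ((p3 or p2) iff not (p3 implies p3)))) implies not (not (p1 or p1) or (p2 implies (p2 implies p3))) = 1/3 implies 0 = 2/3

2/3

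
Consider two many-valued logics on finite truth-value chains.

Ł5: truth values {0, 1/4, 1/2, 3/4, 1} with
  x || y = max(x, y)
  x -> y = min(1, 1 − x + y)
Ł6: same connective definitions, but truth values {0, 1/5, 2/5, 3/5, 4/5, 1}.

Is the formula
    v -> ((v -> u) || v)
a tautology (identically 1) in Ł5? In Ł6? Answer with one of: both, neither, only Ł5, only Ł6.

both

In Ł5: every assignment gives 1 — tautology.
In Ł6: every assignment gives 1 — tautology.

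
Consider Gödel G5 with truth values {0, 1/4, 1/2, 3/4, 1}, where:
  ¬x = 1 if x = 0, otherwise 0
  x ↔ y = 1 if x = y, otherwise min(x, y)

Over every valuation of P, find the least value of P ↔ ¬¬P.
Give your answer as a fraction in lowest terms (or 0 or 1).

Take P = 1/4:
¬P = ¬1/4 = 0
¬¬P = ¬0 = 1
P ↔ ¬¬P = 1/4 ↔ 1 = 1/4
No assignment yields a value below 1/4, so this is the minimum.

1/4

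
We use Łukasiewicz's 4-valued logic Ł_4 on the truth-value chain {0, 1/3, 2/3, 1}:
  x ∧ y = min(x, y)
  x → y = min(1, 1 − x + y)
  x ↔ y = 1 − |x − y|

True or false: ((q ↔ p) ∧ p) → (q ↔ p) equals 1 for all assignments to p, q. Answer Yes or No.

p = 0, q = 0 ↦ 1
p = 0, q = 1/3 ↦ 1
p = 0, q = 2/3 ↦ 1
p = 0, q = 1 ↦ 1
p = 1/3, q = 0 ↦ 1
p = 1/3, q = 1/3 ↦ 1
p = 1/3, q = 2/3 ↦ 1
p = 1/3, q = 1 ↦ 1
p = 2/3, q = 0 ↦ 1
p = 2/3, q = 1/3 ↦ 1
p = 2/3, q = 2/3 ↦ 1
p = 2/3, q = 1 ↦ 1
p = 1, q = 0 ↦ 1
p = 1, q = 1/3 ↦ 1
p = 1, q = 2/3 ↦ 1
p = 1, q = 1 ↦ 1
Every assignment gives a value ≥ 1.

Yes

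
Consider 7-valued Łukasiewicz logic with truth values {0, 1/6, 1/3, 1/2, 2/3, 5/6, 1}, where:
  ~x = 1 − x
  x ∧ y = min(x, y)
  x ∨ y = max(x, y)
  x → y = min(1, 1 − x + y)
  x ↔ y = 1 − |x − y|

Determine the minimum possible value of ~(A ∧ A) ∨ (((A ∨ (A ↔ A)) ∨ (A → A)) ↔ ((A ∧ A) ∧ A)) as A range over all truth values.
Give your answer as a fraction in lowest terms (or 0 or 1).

Take A = 1/2:
A ∧ A = 1/2 ∧ 1/2 = 1/2
~(A ∧ A) = ~1/2 = 1/2
A ↔ A = 1/2 ↔ 1/2 = 1
A ∨ (A ↔ A) = 1/2 ∨ 1 = 1
A → A = 1/2 → 1/2 = 1
(A ∨ (A ↔ A)) ∨ (A → A) = 1 ∨ 1 = 1
A ∧ A = 1/2 ∧ 1/2 = 1/2
(A ∧ A) ∧ A = 1/2 ∧ 1/2 = 1/2
((A ∨ (A ↔ A)) ∨ (A → A)) ↔ ((A ∧ A) ∧ A) = 1 ↔ 1/2 = 1/2
~(A ∧ A) ∨ (((A ∨ (A ↔ A)) ∨ (A → A)) ↔ ((A ∧ A) ∧ A)) = 1/2 ∨ 1/2 = 1/2
No assignment yields a value below 1/2, so this is the minimum.

1/2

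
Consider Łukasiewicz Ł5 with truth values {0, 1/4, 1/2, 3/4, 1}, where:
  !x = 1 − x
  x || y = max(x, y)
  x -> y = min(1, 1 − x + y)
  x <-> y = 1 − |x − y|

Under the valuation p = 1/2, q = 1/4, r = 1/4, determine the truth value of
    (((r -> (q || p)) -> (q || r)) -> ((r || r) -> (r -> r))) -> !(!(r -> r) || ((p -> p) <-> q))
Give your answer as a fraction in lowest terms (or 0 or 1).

3/4

q || p = 1/4 || 1/2 = 1/2
r -> (q || p) = 1/4 -> 1/2 = 1
q || r = 1/4 || 1/4 = 1/4
(r -> (q || p)) -> (q || r) = 1 -> 1/4 = 1/4
r || r = 1/4 || 1/4 = 1/4
r -> r = 1/4 -> 1/4 = 1
(r || r) -> (r -> r) = 1/4 -> 1 = 1
((r -> (q || p)) -> (q || r)) -> ((r || r) -> (r -> r)) = 1/4 -> 1 = 1
r -> r = 1/4 -> 1/4 = 1
!(r -> r) = !1 = 0
p -> p = 1/2 -> 1/2 = 1
(p -> p) <-> q = 1 <-> 1/4 = 1/4
!(r -> r) || ((p -> p) <-> q) = 0 || 1/4 = 1/4
!(!(r -> r) || ((p -> p) <-> q)) = !1/4 = 3/4
(((r -> (q || p)) -> (q || r)) -> ((r || r) -> (r -> r))) -> !(!(r -> r) || ((p -> p) <-> q)) = 1 -> 3/4 = 3/4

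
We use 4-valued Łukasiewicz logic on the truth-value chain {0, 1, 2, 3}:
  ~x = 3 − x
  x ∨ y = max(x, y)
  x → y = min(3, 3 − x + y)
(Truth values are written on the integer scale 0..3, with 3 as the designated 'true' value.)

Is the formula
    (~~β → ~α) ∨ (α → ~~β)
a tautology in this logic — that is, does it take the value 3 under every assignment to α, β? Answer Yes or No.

Counterexample: take α = 3, β = 1.
~β = ~1 = 2
~~β = ~2 = 1
~α = ~3 = 0
~~β → ~α = 1 → 0 = 2
~β = ~1 = 2
~~β = ~2 = 1
α → ~~β = 3 → 1 = 1
(~~β → ~α) ∨ (α → ~~β) = 2 ∨ 1 = 2
This gives 2 ≠ 3.

No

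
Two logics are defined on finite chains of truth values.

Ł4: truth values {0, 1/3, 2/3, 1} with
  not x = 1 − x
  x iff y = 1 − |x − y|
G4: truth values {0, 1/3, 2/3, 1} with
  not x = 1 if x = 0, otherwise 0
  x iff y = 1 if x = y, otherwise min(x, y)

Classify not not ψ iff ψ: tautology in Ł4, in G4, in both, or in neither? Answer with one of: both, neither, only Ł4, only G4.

only Ł4

In Ł4: every assignment gives 1 — tautology.
In G4: at ψ = 1/3 the value is 1/3 — not a tautology.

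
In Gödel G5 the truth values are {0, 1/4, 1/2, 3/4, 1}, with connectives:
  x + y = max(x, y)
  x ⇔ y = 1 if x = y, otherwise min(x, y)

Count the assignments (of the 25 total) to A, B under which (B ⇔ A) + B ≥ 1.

value 1: 9 assignments (counts)
value 3/4: 4 assignments
value 1/2: 4 assignments
value 1/4: 4 assignments
value 0: 4 assignments
So 9 of the 25 assignments meet the threshold.

9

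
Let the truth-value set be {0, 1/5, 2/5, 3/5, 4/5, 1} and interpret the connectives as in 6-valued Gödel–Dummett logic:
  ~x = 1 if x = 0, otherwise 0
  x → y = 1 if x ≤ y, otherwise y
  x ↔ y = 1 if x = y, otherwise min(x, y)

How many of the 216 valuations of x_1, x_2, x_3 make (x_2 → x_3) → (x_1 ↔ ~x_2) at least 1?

value 1: 61 assignments (counts)
value 4/5: 6 assignments
value 3/5: 6 assignments
value 2/5: 6 assignments
value 1/5: 6 assignments
value 0: 131 assignments
So 61 of the 216 assignments meet the threshold.

61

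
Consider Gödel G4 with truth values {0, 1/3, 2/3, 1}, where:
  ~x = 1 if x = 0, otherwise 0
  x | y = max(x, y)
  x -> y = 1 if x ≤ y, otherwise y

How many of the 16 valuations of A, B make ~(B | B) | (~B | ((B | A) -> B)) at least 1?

13

A = 0, B = 0 ↦ 1  ≥
A = 0, B = 1/3 ↦ 1  ≥
A = 0, B = 2/3 ↦ 1  ≥
A = 0, B = 1 ↦ 1  ≥
A = 1/3, B = 0 ↦ 1  ≥
A = 1/3, B = 1/3 ↦ 1  ≥
A = 1/3, B = 2/3 ↦ 1  ≥
A = 1/3, B = 1 ↦ 1  ≥
A = 2/3, B = 0 ↦ 1  ≥
A = 2/3, B = 1/3 ↦ 1/3  <
A = 2/3, B = 2/3 ↦ 1  ≥
A = 2/3, B = 1 ↦ 1  ≥
A = 1, B = 0 ↦ 1  ≥
A = 1, B = 1/3 ↦ 1/3  <
A = 1, B = 2/3 ↦ 2/3  <
A = 1, B = 1 ↦ 1  ≥
So 13 of the 16 assignments meet the threshold.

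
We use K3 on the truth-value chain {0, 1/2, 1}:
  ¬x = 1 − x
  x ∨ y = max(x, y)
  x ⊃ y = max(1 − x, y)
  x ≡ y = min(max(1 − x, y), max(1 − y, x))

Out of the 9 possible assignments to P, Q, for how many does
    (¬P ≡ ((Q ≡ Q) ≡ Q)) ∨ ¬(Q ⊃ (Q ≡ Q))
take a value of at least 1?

P = 0, Q = 0 ↦ 0  <
P = 0, Q = 1/2 ↦ 1/2  <
P = 0, Q = 1 ↦ 1  ≥
P = 1/2, Q = 0 ↦ 1/2  <
P = 1/2, Q = 1/2 ↦ 1/2  <
P = 1/2, Q = 1 ↦ 1/2  <
P = 1, Q = 0 ↦ 1  ≥
P = 1, Q = 1/2 ↦ 1/2  <
P = 1, Q = 1 ↦ 0  <
So 2 of the 9 assignments meet the threshold.

2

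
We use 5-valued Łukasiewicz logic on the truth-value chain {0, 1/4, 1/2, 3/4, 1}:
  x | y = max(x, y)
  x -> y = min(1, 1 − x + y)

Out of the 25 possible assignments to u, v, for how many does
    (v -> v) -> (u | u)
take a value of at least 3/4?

value 1: 5 assignments (counts)
value 3/4: 5 assignments (counts)
value 1/2: 5 assignments
value 1/4: 5 assignments
value 0: 5 assignments
So 10 of the 25 assignments meet the threshold.

10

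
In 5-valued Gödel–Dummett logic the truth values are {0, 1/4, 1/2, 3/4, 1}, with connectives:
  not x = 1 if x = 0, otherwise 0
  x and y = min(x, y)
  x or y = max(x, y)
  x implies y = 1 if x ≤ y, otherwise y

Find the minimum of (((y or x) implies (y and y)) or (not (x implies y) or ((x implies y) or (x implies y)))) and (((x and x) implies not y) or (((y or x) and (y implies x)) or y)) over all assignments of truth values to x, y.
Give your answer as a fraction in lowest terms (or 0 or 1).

1/4

Take x = 1/4, y = 1/4:
y or x = 1/4 or 1/4 = 1/4
y and y = 1/4 and 1/4 = 1/4
(y or x) implies (y and y) = 1/4 implies 1/4 = 1
x implies y = 1/4 implies 1/4 = 1
not (x implies y) = not 1 = 0
x implies y = 1/4 implies 1/4 = 1
x implies y = 1/4 implies 1/4 = 1
(x implies y) or (x implies y) = 1 or 1 = 1
not (x implies y) or ((x implies y) or (x implies y)) = 0 or 1 = 1
((y or x) implies (y and y)) or (not (x implies y) or ((x implies y) or (x implies y))) = 1 or 1 = 1
x and x = 1/4 and 1/4 = 1/4
not y = not 1/4 = 0
(x and x) implies not y = 1/4 implies 0 = 0
y or x = 1/4 or 1/4 = 1/4
y implies x = 1/4 implies 1/4 = 1
(y or x) and (y implies x) = 1/4 and 1 = 1/4
((y or x) and (y implies x)) or y = 1/4 or 1/4 = 1/4
((x and x) implies not y) or (((y or x) and (y implies x)) or y) = 0 or 1/4 = 1/4
(((y or x) implies (y and y)) or (not (x implies y) or ((x implies y) or (x implies y)))) and (((x and x) implies not y) or (((y or x) and (y implies x)) or y)) = 1 and 1/4 = 1/4
No assignment yields a value below 1/4, so this is the minimum.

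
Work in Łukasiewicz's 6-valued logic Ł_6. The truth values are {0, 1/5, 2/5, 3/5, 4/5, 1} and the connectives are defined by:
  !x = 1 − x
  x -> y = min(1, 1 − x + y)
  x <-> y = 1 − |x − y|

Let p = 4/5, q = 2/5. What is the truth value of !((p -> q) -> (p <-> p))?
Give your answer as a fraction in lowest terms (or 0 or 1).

p -> q = 4/5 -> 2/5 = 3/5
p <-> p = 4/5 <-> 4/5 = 1
(p -> q) -> (p <-> p) = 3/5 -> 1 = 1
!((p -> q) -> (p <-> p)) = !1 = 0

0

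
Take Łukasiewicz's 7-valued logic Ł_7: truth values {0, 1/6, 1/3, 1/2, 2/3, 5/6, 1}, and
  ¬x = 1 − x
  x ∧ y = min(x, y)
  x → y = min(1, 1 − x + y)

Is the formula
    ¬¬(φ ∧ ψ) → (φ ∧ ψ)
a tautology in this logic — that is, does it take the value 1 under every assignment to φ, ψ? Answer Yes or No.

At φ = 5/6, ψ = 1/3, for instance:
φ ∧ ψ = 5/6 ∧ 1/3 = 1/3
¬(φ ∧ ψ) = ¬1/3 = 2/3
¬¬(φ ∧ ψ) = ¬2/3 = 1/3
¬¬(φ ∧ ψ) → (φ ∧ ψ) = 1/3 → 1/3 = 1
and checking the remaining 48 assignments likewise gives ≥ 1 in every case.

Yes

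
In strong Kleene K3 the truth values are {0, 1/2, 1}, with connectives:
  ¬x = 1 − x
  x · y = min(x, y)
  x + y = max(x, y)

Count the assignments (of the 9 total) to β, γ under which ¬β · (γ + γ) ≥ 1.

β = 0, γ = 0 ↦ 0  <
β = 0, γ = 1/2 ↦ 1/2  <
β = 0, γ = 1 ↦ 1  ≥
β = 1/2, γ = 0 ↦ 0  <
β = 1/2, γ = 1/2 ↦ 1/2  <
β = 1/2, γ = 1 ↦ 1/2  <
β = 1, γ = 0 ↦ 0  <
β = 1, γ = 1/2 ↦ 0  <
β = 1, γ = 1 ↦ 0  <
So 1 of the 9 assignments meets the threshold.

1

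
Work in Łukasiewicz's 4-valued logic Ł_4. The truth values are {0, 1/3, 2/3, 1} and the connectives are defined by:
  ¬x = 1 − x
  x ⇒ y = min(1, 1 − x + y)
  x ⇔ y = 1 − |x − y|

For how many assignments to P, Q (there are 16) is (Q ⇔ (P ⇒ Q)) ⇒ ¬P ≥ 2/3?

11

P = 0, Q = 0 ↦ 1  ≥
P = 0, Q = 1/3 ↦ 1  ≥
P = 0, Q = 2/3 ↦ 1  ≥
P = 0, Q = 1 ↦ 1  ≥
P = 1/3, Q = 0 ↦ 1  ≥
P = 1/3, Q = 1/3 ↦ 1  ≥
P = 1/3, Q = 2/3 ↦ 1  ≥
P = 1/3, Q = 1 ↦ 2/3  ≥
P = 2/3, Q = 0 ↦ 2/3  ≥
P = 2/3, Q = 1/3 ↦ 2/3  ≥
P = 2/3, Q = 2/3 ↦ 2/3  ≥
P = 2/3, Q = 1 ↦ 1/3  <
P = 1, Q = 0 ↦ 0  <
P = 1, Q = 1/3 ↦ 0  <
P = 1, Q = 2/3 ↦ 0  <
P = 1, Q = 1 ↦ 0  <
So 11 of the 16 assignments meet the threshold.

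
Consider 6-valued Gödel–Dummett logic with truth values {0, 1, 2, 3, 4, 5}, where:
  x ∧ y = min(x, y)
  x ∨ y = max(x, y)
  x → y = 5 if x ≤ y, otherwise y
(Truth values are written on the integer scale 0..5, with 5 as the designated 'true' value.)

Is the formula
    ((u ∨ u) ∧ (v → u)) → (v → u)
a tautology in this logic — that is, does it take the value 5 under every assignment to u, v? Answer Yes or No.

At u = 4, v = 1, for instance:
u ∨ u = 4 ∨ 4 = 4
v → u = 1 → 4 = 5
(u ∨ u) ∧ (v → u) = 4 ∧ 5 = 4
((u ∨ u) ∧ (v → u)) → (v → u) = 4 → 5 = 5
and checking the remaining 35 assignments likewise gives ≥ 5 in every case.

Yes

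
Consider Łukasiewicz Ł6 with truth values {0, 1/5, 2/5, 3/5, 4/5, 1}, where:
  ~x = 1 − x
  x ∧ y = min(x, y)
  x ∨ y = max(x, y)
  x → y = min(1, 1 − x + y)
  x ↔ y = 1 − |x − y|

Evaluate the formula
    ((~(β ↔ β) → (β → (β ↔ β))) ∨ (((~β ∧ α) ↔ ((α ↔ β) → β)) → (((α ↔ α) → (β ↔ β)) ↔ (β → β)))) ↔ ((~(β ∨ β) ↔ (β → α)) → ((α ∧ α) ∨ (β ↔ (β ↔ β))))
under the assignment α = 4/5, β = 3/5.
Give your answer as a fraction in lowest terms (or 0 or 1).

β ↔ β = 3/5 ↔ 3/5 = 1
~(β ↔ β) = ~1 = 0
β ↔ β = 3/5 ↔ 3/5 = 1
β → (β ↔ β) = 3/5 → 1 = 1
~(β ↔ β) → (β → (β ↔ β)) = 0 → 1 = 1
~β = ~3/5 = 2/5
~β ∧ α = 2/5 ∧ 4/5 = 2/5
α ↔ β = 4/5 ↔ 3/5 = 4/5
(α ↔ β) → β = 4/5 → 3/5 = 4/5
(~β ∧ α) ↔ ((α ↔ β) → β) = 2/5 ↔ 4/5 = 3/5
α ↔ α = 4/5 ↔ 4/5 = 1
β ↔ β = 3/5 ↔ 3/5 = 1
(α ↔ α) → (β ↔ β) = 1 → 1 = 1
β → β = 3/5 → 3/5 = 1
((α ↔ α) → (β ↔ β)) ↔ (β → β) = 1 ↔ 1 = 1
((~β ∧ α) ↔ ((α ↔ β) → β)) → (((α ↔ α) → (β ↔ β)) ↔ (β → β)) = 3/5 → 1 = 1
(~(β ↔ β) → (β → (β ↔ β))) ∨ (((~β ∧ α) ↔ ((α ↔ β) → β)) → (((α ↔ α) → (β ↔ β)) ↔ (β → β))) = 1 ∨ 1 = 1
β ∨ β = 3/5 ∨ 3/5 = 3/5
~(β ∨ β) = ~3/5 = 2/5
β → α = 3/5 → 4/5 = 1
~(β ∨ β) ↔ (β → α) = 2/5 ↔ 1 = 2/5
α ∧ α = 4/5 ∧ 4/5 = 4/5
β ↔ β = 3/5 ↔ 3/5 = 1
β ↔ (β ↔ β) = 3/5 ↔ 1 = 3/5
(α ∧ α) ∨ (β ↔ (β ↔ β)) = 4/5 ∨ 3/5 = 4/5
(~(β ∨ β) ↔ (β → α)) → ((α ∧ α) ∨ (β ↔ (β ↔ β))) = 2/5 → 4/5 = 1
((~(β ↔ β) → (β → (β ↔ β))) ∨ (((~β ∧ α) ↔ ((α ↔ β) → β)) → (((α ↔ α) → (β ↔ β)) ↔ (β → β)))) ↔ ((~(β ∨ β) ↔ (β → α)) → ((α ∧ α) ∨ (β ↔ (β ↔ β)))) = 1 ↔ 1 = 1

1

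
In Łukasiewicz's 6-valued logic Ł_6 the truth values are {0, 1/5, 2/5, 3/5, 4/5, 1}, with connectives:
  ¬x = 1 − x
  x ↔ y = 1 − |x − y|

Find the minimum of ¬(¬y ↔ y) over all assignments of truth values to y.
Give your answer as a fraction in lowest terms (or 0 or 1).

Take y = 2/5:
¬y = ¬2/5 = 3/5
¬y ↔ y = 3/5 ↔ 2/5 = 4/5
¬(¬y ↔ y) = ¬4/5 = 1/5
No assignment yields a value below 1/5, so this is the minimum.

1/5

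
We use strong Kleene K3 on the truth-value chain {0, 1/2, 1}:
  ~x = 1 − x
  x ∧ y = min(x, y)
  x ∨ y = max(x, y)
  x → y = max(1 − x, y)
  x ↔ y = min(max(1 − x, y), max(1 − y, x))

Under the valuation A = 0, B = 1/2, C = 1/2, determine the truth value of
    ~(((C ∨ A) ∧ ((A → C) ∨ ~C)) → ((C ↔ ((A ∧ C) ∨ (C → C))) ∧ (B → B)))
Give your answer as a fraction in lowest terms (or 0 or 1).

C ∨ A = 1/2 ∨ 0 = 1/2
A → C = 0 → 1/2 = 1
~C = ~1/2 = 1/2
(A → C) ∨ ~C = 1 ∨ 1/2 = 1
(C ∨ A) ∧ ((A → C) ∨ ~C) = 1/2 ∧ 1 = 1/2
A ∧ C = 0 ∧ 1/2 = 0
C → C = 1/2 → 1/2 = 1/2
(A ∧ C) ∨ (C → C) = 0 ∨ 1/2 = 1/2
C ↔ ((A ∧ C) ∨ (C → C)) = 1/2 ↔ 1/2 = 1/2
B → B = 1/2 → 1/2 = 1/2
(C ↔ ((A ∧ C) ∨ (C → C))) ∧ (B → B) = 1/2 ∧ 1/2 = 1/2
((C ∨ A) ∧ ((A → C) ∨ ~C)) → ((C ↔ ((A ∧ C) ∨ (C → C))) ∧ (B → B)) = 1/2 → 1/2 = 1/2
~(((C ∨ A) ∧ ((A → C) ∨ ~C)) → ((C ↔ ((A ∧ C) ∨ (C → C))) ∧ (B → B))) = ~1/2 = 1/2

1/2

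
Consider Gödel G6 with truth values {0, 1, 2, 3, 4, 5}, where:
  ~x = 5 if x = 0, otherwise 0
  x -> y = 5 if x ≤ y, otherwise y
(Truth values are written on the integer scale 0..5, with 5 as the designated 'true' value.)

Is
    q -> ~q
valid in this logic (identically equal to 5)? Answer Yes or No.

Counterexample: take q = 1.
~q = ~1 = 0
q -> ~q = 1 -> 0 = 0
This gives 0 ≠ 5.

No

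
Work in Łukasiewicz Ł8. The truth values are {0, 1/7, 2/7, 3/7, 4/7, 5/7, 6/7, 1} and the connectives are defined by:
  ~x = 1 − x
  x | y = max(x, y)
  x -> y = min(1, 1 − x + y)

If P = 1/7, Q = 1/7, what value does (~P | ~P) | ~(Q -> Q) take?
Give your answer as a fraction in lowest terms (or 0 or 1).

6/7

~P = ~1/7 = 6/7
~P = ~1/7 = 6/7
~P | ~P = 6/7 | 6/7 = 6/7
Q -> Q = 1/7 -> 1/7 = 1
~(Q -> Q) = ~1 = 0
(~P | ~P) | ~(Q -> Q) = 6/7 | 0 = 6/7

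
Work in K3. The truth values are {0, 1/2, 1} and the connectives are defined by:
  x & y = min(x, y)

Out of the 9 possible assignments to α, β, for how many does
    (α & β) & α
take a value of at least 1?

α = 0, β = 0 ↦ 0  <
α = 0, β = 1/2 ↦ 0  <
α = 0, β = 1 ↦ 0  <
α = 1/2, β = 0 ↦ 0  <
α = 1/2, β = 1/2 ↦ 1/2  <
α = 1/2, β = 1 ↦ 1/2  <
α = 1, β = 0 ↦ 0  <
α = 1, β = 1/2 ↦ 1/2  <
α = 1, β = 1 ↦ 1  ≥
So 1 of the 9 assignments meets the threshold.

1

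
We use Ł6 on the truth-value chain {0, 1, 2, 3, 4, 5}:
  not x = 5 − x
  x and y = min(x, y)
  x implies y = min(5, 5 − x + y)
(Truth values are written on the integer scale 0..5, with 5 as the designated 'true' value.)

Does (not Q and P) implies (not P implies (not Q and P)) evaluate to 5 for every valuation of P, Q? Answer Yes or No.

Yes

At P = 2, Q = 2, for instance:
not Q = not 2 = 3
not Q and P = 3 and 2 = 2
not P = not 2 = 3
not P implies (not Q and P) = 3 implies 2 = 4
(not Q and P) implies (not P implies (not Q and P)) = 2 implies 4 = 5
and checking the remaining 35 assignments likewise gives ≥ 5 in every case.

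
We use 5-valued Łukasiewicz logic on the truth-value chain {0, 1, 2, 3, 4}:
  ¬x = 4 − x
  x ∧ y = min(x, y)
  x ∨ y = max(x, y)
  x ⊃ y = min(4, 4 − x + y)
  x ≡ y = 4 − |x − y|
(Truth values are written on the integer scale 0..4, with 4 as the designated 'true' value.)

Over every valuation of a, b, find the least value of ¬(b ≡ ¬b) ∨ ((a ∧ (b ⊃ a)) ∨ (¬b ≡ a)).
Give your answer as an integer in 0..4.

2

Take a = 0, b = 1:
¬b = ¬1 = 3
b ≡ ¬b = 1 ≡ 3 = 2
¬(b ≡ ¬b) = ¬2 = 2
b ⊃ a = 1 ⊃ 0 = 3
a ∧ (b ⊃ a) = 0 ∧ 3 = 0
¬b = ¬1 = 3
¬b ≡ a = 3 ≡ 0 = 1
(a ∧ (b ⊃ a)) ∨ (¬b ≡ a) = 0 ∨ 1 = 1
¬(b ≡ ¬b) ∨ ((a ∧ (b ⊃ a)) ∨ (¬b ≡ a)) = 2 ∨ 1 = 2
No assignment yields a value below 2, so this is the minimum.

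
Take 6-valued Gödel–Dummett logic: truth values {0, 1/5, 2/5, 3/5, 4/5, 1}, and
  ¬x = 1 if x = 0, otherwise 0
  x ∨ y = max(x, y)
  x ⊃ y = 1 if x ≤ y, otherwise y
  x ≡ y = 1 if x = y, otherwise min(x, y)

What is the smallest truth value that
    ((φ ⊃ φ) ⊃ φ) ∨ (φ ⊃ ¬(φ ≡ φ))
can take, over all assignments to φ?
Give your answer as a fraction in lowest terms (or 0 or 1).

1/5

Take φ = 1/5:
φ ⊃ φ = 1/5 ⊃ 1/5 = 1
(φ ⊃ φ) ⊃ φ = 1 ⊃ 1/5 = 1/5
φ ≡ φ = 1/5 ≡ 1/5 = 1
¬(φ ≡ φ) = ¬1 = 0
φ ⊃ ¬(φ ≡ φ) = 1/5 ⊃ 0 = 0
((φ ⊃ φ) ⊃ φ) ∨ (φ ⊃ ¬(φ ≡ φ)) = 1/5 ∨ 0 = 1/5
No assignment yields a value below 1/5, so this is the minimum.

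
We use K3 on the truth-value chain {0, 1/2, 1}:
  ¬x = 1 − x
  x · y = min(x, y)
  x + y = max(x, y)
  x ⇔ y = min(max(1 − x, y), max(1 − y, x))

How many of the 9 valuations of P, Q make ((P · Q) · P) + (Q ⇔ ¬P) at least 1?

P = 0, Q = 0 ↦ 0  <
P = 0, Q = 1/2 ↦ 1/2  <
P = 0, Q = 1 ↦ 1  ≥
P = 1/2, Q = 0 ↦ 1/2  <
P = 1/2, Q = 1/2 ↦ 1/2  <
P = 1/2, Q = 1 ↦ 1/2  <
P = 1, Q = 0 ↦ 1  ≥
P = 1, Q = 1/2 ↦ 1/2  <
P = 1, Q = 1 ↦ 1  ≥
So 3 of the 9 assignments meet the threshold.

3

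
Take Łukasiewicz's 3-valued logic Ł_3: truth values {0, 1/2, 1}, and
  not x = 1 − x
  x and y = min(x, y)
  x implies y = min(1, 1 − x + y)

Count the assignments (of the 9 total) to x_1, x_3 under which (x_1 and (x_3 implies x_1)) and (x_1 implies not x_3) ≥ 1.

x_1 = 0, x_3 = 0 ↦ 0  <
x_1 = 0, x_3 = 1/2 ↦ 0  <
x_1 = 0, x_3 = 1 ↦ 0  <
x_1 = 1/2, x_3 = 0 ↦ 1/2  <
x_1 = 1/2, x_3 = 1/2 ↦ 1/2  <
x_1 = 1/2, x_3 = 1 ↦ 1/2  <
x_1 = 1, x_3 = 0 ↦ 1  ≥
x_1 = 1, x_3 = 1/2 ↦ 1/2  <
x_1 = 1, x_3 = 1 ↦ 0  <
So 1 of the 9 assignments meets the threshold.

1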